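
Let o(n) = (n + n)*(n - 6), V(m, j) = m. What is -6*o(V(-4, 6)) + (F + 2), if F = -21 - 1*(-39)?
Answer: -460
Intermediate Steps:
F = 18 (F = -21 + 39 = 18)
o(n) = 2*n*(-6 + n) (o(n) = (2*n)*(-6 + n) = 2*n*(-6 + n))
-6*o(V(-4, 6)) + (F + 2) = -12*(-4)*(-6 - 4) + (18 + 2) = -12*(-4)*(-10) + 20 = -6*80 + 20 = -480 + 20 = -460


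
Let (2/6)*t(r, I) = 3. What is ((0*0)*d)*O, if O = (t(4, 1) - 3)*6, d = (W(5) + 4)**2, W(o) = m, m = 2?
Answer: 0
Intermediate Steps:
W(o) = 2
t(r, I) = 9 (t(r, I) = 3*3 = 9)
d = 36 (d = (2 + 4)**2 = 6**2 = 36)
O = 36 (O = (9 - 3)*6 = 6*6 = 36)
((0*0)*d)*O = ((0*0)*36)*36 = (0*36)*36 = 0*36 = 0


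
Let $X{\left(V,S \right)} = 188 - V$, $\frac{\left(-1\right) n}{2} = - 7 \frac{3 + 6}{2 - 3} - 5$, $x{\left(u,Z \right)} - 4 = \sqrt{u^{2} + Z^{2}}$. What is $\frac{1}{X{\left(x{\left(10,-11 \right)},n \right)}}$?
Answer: $\frac{184}{33635} + \frac{\sqrt{221}}{33635} \approx 0.0059125$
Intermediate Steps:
$x{\left(u,Z \right)} = 4 + \sqrt{Z^{2} + u^{2}}$ ($x{\left(u,Z \right)} = 4 + \sqrt{u^{2} + Z^{2}} = 4 + \sqrt{Z^{2} + u^{2}}$)
$n = -116$ ($n = - 2 \left(- 7 \frac{3 + 6}{2 - 3} - 5\right) = - 2 \left(- 7 \frac{9}{-1} - 5\right) = - 2 \left(- 7 \cdot 9 \left(-1\right) - 5\right) = - 2 \left(\left(-7\right) \left(-9\right) - 5\right) = - 2 \left(63 - 5\right) = \left(-2\right) 58 = -116$)
$\frac{1}{X{\left(x{\left(10,-11 \right)},n \right)}} = \frac{1}{188 - \left(4 + \sqrt{\left(-11\right)^{2} + 10^{2}}\right)} = \frac{1}{188 - \left(4 + \sqrt{121 + 100}\right)} = \frac{1}{188 - \left(4 + \sqrt{221}\right)} = \frac{1}{184 - \sqrt{221}}$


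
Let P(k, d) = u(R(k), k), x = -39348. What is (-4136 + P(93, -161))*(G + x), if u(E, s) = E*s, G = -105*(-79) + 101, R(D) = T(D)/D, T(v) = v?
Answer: 125138936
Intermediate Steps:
R(D) = 1 (R(D) = D/D = 1)
G = 8396 (G = 8295 + 101 = 8396)
P(k, d) = k (P(k, d) = 1*k = k)
(-4136 + P(93, -161))*(G + x) = (-4136 + 93)*(8396 - 39348) = -4043*(-30952) = 125138936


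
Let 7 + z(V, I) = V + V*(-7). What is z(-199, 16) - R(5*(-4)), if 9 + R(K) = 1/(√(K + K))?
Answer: 1196 + I*√10/20 ≈ 1196.0 + 0.15811*I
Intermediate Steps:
z(V, I) = -7 - 6*V (z(V, I) = -7 + (V + V*(-7)) = -7 + (V - 7*V) = -7 - 6*V)
R(K) = -9 + √2/(2*√K) (R(K) = -9 + 1/(√(K + K)) = -9 + 1/(√(2*K)) = -9 + 1/(√2*√K) = -9 + √2/(2*√K))
z(-199, 16) - R(5*(-4)) = (-7 - 6*(-199)) - (-9 + √2/(2*√(5*(-4)))) = (-7 + 1194) - (-9 + √2/(2*√(-20))) = 1187 - (-9 + √2*(-I*√5/10)/2) = 1187 - (-9 - I*√10/20) = 1187 + (9 + I*√10/20) = 1196 + I*√10/20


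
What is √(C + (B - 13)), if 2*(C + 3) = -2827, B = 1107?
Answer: I*√1290/2 ≈ 17.958*I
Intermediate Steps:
C = -2833/2 (C = -3 + (½)*(-2827) = -3 - 2827/2 = -2833/2 ≈ -1416.5)
√(C + (B - 13)) = √(-2833/2 + (1107 - 13)) = √(-2833/2 + 1094) = √(-645/2) = I*√1290/2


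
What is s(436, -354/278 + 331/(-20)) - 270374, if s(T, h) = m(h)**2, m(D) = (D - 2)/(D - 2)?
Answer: -270373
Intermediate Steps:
m(D) = 1 (m(D) = (-2 + D)/(-2 + D) = 1)
s(T, h) = 1 (s(T, h) = 1**2 = 1)
s(436, -354/278 + 331/(-20)) - 270374 = 1 - 270374 = -270373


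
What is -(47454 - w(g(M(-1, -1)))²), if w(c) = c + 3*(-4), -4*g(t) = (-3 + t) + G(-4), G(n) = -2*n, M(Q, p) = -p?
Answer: -189087/4 ≈ -47272.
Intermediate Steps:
g(t) = -5/4 - t/4 (g(t) = -((-3 + t) - 2*(-4))/4 = -((-3 + t) + 8)/4 = -(5 + t)/4 = -5/4 - t/4)
w(c) = -12 + c (w(c) = c - 12 = -12 + c)
-(47454 - w(g(M(-1, -1)))²) = -(47454 - (-12 + (-5/4 - (-1)*(-1)/4))²) = -(47454 - (-12 + (-5/4 - ¼*1))²) = -(47454 - (-12 + (-5/4 - ¼))²) = -(47454 - (-12 - 3/2)²) = -(47454 - (-27/2)²) = -(47454 - 1*729/4) = -(47454 - 729/4) = -1*189087/4 = -189087/4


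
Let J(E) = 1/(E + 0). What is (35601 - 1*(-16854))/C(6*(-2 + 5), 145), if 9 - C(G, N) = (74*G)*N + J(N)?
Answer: -7605975/28003996 ≈ -0.27160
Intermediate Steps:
J(E) = 1/E
C(G, N) = 9 - 1/N - 74*G*N (C(G, N) = 9 - ((74*G)*N + 1/N) = 9 - (74*G*N + 1/N) = 9 - (1/N + 74*G*N) = 9 + (-1/N - 74*G*N) = 9 - 1/N - 74*G*N)
(35601 - 1*(-16854))/C(6*(-2 + 5), 145) = (35601 - 1*(-16854))/(9 - 1/145 - 74*6*(-2 + 5)*145) = (35601 + 16854)/(9 - 1*1/145 - 74*6*3*145) = 52455/(9 - 1/145 - 74*18*145) = 52455/(9 - 1/145 - 193140) = 52455/(-28003996/145) = 52455*(-145/28003996) = -7605975/28003996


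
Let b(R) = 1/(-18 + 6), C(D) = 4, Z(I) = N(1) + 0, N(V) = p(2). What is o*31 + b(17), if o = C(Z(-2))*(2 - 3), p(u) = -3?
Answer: -1489/12 ≈ -124.08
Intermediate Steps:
N(V) = -3
Z(I) = -3 (Z(I) = -3 + 0 = -3)
o = -4 (o = 4*(2 - 3) = 4*(-1) = -4)
b(R) = -1/12 (b(R) = 1/(-12) = -1/12)
o*31 + b(17) = -4*31 - 1/12 = -124 - 1/12 = -1489/12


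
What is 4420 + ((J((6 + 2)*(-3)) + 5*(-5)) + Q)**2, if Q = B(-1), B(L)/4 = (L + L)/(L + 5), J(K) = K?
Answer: 7021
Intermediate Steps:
B(L) = 8*L/(5 + L) (B(L) = 4*((L + L)/(L + 5)) = 4*((2*L)/(5 + L)) = 4*(2*L/(5 + L)) = 8*L/(5 + L))
Q = -2 (Q = 8*(-1)/(5 - 1) = 8*(-1)/4 = 8*(-1)*(1/4) = -2)
4420 + ((J((6 + 2)*(-3)) + 5*(-5)) + Q)**2 = 4420 + (((6 + 2)*(-3) + 5*(-5)) - 2)**2 = 4420 + ((8*(-3) - 25) - 2)**2 = 4420 + ((-24 - 25) - 2)**2 = 4420 + (-49 - 2)**2 = 4420 + (-51)**2 = 4420 + 2601 = 7021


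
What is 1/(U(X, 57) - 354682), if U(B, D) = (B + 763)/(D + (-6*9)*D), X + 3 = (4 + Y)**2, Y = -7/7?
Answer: -3021/1071495091 ≈ -2.8194e-6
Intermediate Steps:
Y = -1 (Y = -7*1/7 = -1)
X = 6 (X = -3 + (4 - 1)**2 = -3 + 3**2 = -3 + 9 = 6)
U(B, D) = -(763 + B)/(53*D) (U(B, D) = (763 + B)/(D - 54*D) = (763 + B)/((-53*D)) = (763 + B)*(-1/(53*D)) = -(763 + B)/(53*D))
1/(U(X, 57) - 354682) = 1/((1/53)*(-763 - 1*6)/57 - 354682) = 1/((1/53)*(1/57)*(-763 - 6) - 354682) = 1/((1/53)*(1/57)*(-769) - 354682) = 1/(-769/3021 - 354682) = 1/(-1071495091/3021) = -3021/1071495091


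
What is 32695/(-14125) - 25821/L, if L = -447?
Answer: 23340464/420925 ≈ 55.450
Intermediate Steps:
32695/(-14125) - 25821/L = 32695/(-14125) - 25821/(-447) = 32695*(-1/14125) - 25821*(-1/447) = -6539/2825 + 8607/149 = 23340464/420925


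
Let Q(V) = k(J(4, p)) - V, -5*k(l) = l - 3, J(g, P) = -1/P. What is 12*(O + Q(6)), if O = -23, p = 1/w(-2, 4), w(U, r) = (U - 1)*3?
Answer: -1812/5 ≈ -362.40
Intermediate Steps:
w(U, r) = -3 + 3*U (w(U, r) = (-1 + U)*3 = -3 + 3*U)
p = -1/9 (p = 1/(-3 + 3*(-2)) = 1/(-3 - 6) = 1/(-9) = -1/9 ≈ -0.11111)
k(l) = 3/5 - l/5 (k(l) = -(l - 3)/5 = -(-3 + l)/5 = 3/5 - l/5)
Q(V) = -6/5 - V (Q(V) = (3/5 - (-1)/(5*(-1/9))) - V = (3/5 - (-1)*(-9)/5) - V = (3/5 - 1/5*9) - V = (3/5 - 9/5) - V = -6/5 - V)
12*(O + Q(6)) = 12*(-23 + (-6/5 - 1*6)) = 12*(-23 + (-6/5 - 6)) = 12*(-23 - 36/5) = 12*(-151/5) = -1812/5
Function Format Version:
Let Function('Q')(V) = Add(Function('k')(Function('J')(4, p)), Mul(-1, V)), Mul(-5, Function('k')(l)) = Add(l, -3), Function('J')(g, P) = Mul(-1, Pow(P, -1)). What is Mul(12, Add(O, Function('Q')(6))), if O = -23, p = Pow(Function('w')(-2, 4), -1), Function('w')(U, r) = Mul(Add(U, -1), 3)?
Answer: Rational(-1812, 5) ≈ -362.40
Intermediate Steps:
Function('w')(U, r) = Add(-3, Mul(3, U)) (Function('w')(U, r) = Mul(Add(-1, U), 3) = Add(-3, Mul(3, U)))
p = Rational(-1, 9) (p = Pow(Add(-3, Mul(3, -2)), -1) = Pow(Add(-3, -6), -1) = Pow(-9, -1) = Rational(-1, 9) ≈ -0.11111)
Function('k')(l) = Add(Rational(3, 5), Mul(Rational(-1, 5), l)) (Function('k')(l) = Mul(Rational(-1, 5), Add(l, -3)) = Mul(Rational(-1, 5), Add(-3, l)) = Add(Rational(3, 5), Mul(Rational(-1, 5), l)))
Function('Q')(V) = Add(Rational(-6, 5), Mul(-1, V)) (Function('Q')(V) = Add(Add(Rational(3, 5), Mul(Rational(-1, 5), Mul(-1, Pow(Rational(-1, 9), -1)))), Mul(-1, V)) = Add(Add(Rational(3, 5), Mul(Rational(-1, 5), Mul(-1, -9))), Mul(-1, V)) = Add(Add(Rational(3, 5), Mul(Rational(-1, 5), 9)), Mul(-1, V)) = Add(Add(Rational(3, 5), Rational(-9, 5)), Mul(-1, V)) = Add(Rational(-6, 5), Mul(-1, V)))
Mul(12, Add(O, Function('Q')(6))) = Mul(12, Add(-23, Add(Rational(-6, 5), Mul(-1, 6)))) = Mul(12, Add(-23, Add(Rational(-6, 5), -6))) = Mul(12, Add(-23, Rational(-36, 5))) = Mul(12, Rational(-151, 5)) = Rational(-1812, 5)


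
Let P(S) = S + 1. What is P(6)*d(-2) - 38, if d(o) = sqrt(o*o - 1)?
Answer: -38 + 7*sqrt(3) ≈ -25.876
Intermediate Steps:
d(o) = sqrt(-1 + o**2) (d(o) = sqrt(o**2 - 1) = sqrt(-1 + o**2))
P(S) = 1 + S
P(6)*d(-2) - 38 = (1 + 6)*sqrt(-1 + (-2)**2) - 38 = 7*sqrt(-1 + 4) - 38 = 7*sqrt(3) - 38 = -38 + 7*sqrt(3)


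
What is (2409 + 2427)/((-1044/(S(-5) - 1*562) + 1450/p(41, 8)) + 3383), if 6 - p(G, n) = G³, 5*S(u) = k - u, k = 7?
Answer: 31083256204/21755994877 ≈ 1.4287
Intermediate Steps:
S(u) = 7/5 - u/5 (S(u) = (7 - u)/5 = 7/5 - u/5)
p(G, n) = 6 - G³
(2409 + 2427)/((-1044/(S(-5) - 1*562) + 1450/p(41, 8)) + 3383) = (2409 + 2427)/((-1044/((7/5 - ⅕*(-5)) - 1*562) + 1450/(6 - 1*41³)) + 3383) = 4836/((-1044/((7/5 + 1) - 562) + 1450/(6 - 1*68921)) + 3383) = 4836/((-1044/(12/5 - 562) + 1450/(6 - 68921)) + 3383) = 4836/((-1044/(-2798/5) + 1450/(-68915)) + 3383) = 4836/((-1044*(-5/2798) + 1450*(-1/68915)) + 3383) = 4836/((2610/1399 - 290/13783) + 3383) = 4836/(35567920/19282417 + 3383) = 4836/(65267984631/19282417) = 4836*(19282417/65267984631) = 31083256204/21755994877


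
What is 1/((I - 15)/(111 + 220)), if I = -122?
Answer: -331/137 ≈ -2.4161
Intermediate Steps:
1/((I - 15)/(111 + 220)) = 1/((-122 - 15)/(111 + 220)) = 1/(-137/331) = -331/137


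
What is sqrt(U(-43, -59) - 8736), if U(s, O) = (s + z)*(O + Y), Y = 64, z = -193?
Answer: 2*I*sqrt(2479) ≈ 99.579*I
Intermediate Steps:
U(s, O) = (-193 + s)*(64 + O) (U(s, O) = (s - 193)*(O + 64) = (-193 + s)*(64 + O))
sqrt(U(-43, -59) - 8736) = sqrt((-12352 - 193*(-59) + 64*(-43) - 59*(-43)) - 8736) = sqrt((-12352 + 11387 - 2752 + 2537) - 8736) = sqrt(-1180 - 8736) = sqrt(-9916) = 2*I*sqrt(2479)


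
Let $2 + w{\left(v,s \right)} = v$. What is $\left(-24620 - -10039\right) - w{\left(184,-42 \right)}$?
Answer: $-14763$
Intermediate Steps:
$w{\left(v,s \right)} = -2 + v$
$\left(-24620 - -10039\right) - w{\left(184,-42 \right)} = \left(-24620 - -10039\right) - \left(-2 + 184\right) = \left(-24620 + 10039\right) - 182 = -14581 - 182 = -14763$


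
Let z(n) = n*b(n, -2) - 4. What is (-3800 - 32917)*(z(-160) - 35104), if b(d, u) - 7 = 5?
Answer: 1359557076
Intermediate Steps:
b(d, u) = 12 (b(d, u) = 7 + 5 = 12)
z(n) = -4 + 12*n (z(n) = n*12 - 4 = 12*n - 4 = -4 + 12*n)
(-3800 - 32917)*(z(-160) - 35104) = (-3800 - 32917)*((-4 + 12*(-160)) - 35104) = -36717*((-4 - 1920) - 35104) = -36717*(-1924 - 35104) = -36717*(-37028) = 1359557076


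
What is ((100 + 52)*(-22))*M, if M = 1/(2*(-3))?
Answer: 1672/3 ≈ 557.33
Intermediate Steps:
M = -⅙ (M = 1/(-6) = -⅙ ≈ -0.16667)
((100 + 52)*(-22))*M = ((100 + 52)*(-22))*(-⅙) = (152*(-22))*(-⅙) = -3344*(-⅙) = 1672/3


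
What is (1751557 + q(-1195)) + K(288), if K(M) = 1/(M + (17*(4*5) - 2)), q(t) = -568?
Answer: 1096119115/626 ≈ 1.7510e+6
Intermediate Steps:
K(M) = 1/(338 + M) (K(M) = 1/(M + (17*20 - 2)) = 1/(M + (340 - 2)) = 1/(M + 338) = 1/(338 + M))
(1751557 + q(-1195)) + K(288) = (1751557 - 568) + 1/(338 + 288) = 1750989 + 1/626 = 1096119115/626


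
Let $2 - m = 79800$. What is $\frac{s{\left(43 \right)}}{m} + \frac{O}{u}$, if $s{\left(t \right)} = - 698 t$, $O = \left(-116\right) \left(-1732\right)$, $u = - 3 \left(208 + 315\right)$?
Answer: $- \frac{7992641905}{62601531} \approx -127.67$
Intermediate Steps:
$m = -79798$ ($m = 2 - 79800 = -79798$)
$u = -1569$ ($u = \left(-3\right) 523 = -1569$)
$O = 200912$
$\frac{s{\left(43 \right)}}{m} + \frac{O}{u} = \frac{\left(-698\right) 43}{-79798} + \frac{200912}{-1569} = \left(-30014\right) \left(- \frac{1}{79798}\right) + 200912 \left(- \frac{1}{1569}\right) = \frac{15007}{39899} - \frac{200912}{1569} = - \frac{7992641905}{62601531}$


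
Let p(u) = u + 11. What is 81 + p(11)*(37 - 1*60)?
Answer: -425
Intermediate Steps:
p(u) = 11 + u
81 + p(11)*(37 - 1*60) = 81 + (11 + 11)*(37 - 1*60) = 81 + 22*(37 - 60) = 81 + 22*(-23) = 81 - 506 = -425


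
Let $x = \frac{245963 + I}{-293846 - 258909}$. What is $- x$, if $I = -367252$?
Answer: $- \frac{17327}{78965} \approx -0.21943$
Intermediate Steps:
$x = \frac{17327}{78965}$ ($x = \frac{245963 - 367252}{-293846 - 258909} = - \frac{121289}{-552755} = \left(-121289\right) \left(- \frac{1}{552755}\right) = \frac{17327}{78965} \approx 0.21943$)
$- x = \left(-1\right) \frac{17327}{78965} = - \frac{17327}{78965}$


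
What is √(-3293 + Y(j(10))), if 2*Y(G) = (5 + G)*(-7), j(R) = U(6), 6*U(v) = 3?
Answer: I*√13249/2 ≈ 57.552*I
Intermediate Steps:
U(v) = ½ (U(v) = (⅙)*3 = ½)
j(R) = ½
Y(G) = -35/2 - 7*G/2 (Y(G) = ((5 + G)*(-7))/2 = (-35 - 7*G)/2 = -35/2 - 7*G/2)
√(-3293 + Y(j(10))) = √(-3293 + (-35/2 - 7/2*½)) = √(-3293 + (-35/2 - 7/4)) = √(-3293 - 77/4) = √(-13249/4) = I*√13249/2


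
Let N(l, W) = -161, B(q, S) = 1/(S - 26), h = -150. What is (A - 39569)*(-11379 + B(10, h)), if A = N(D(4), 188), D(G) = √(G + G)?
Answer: 39783734825/88 ≈ 4.5209e+8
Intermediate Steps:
B(q, S) = 1/(-26 + S)
D(G) = √2*√G (D(G) = √(2*G) = √2*√G)
A = -161
(A - 39569)*(-11379 + B(10, h)) = (-161 - 39569)*(-11379 + 1/(-26 - 150)) = -39730*(-11379 + 1/(-176)) = -39730*(-11379 - 1/176) = -39730*(-2002705/176) = 39783734825/88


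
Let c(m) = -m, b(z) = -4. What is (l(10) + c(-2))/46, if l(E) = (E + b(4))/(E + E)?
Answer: 1/20 ≈ 0.050000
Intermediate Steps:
l(E) = (-4 + E)/(2*E) (l(E) = (E - 4)/(E + E) = (-4 + E)/((2*E)) = (-4 + E)*(1/(2*E)) = (-4 + E)/(2*E))
(l(10) + c(-2))/46 = ((1/2)*(-4 + 10)/10 - 1*(-2))/46 = ((1/2)*(1/10)*6 + 2)*(1/46) = (3/10 + 2)*(1/46) = (23/10)*(1/46) = 1/20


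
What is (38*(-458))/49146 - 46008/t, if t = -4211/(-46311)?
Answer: -52357149983746/103476903 ≈ -5.0598e+5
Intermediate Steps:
t = 4211/46311 (t = -4211*(-1/46311) = 4211/46311 ≈ 0.090929)
(38*(-458))/49146 - 46008/t = (38*(-458))/49146 - 46008/4211/46311 = -17404*1/49146 - 46008*46311/4211 = -8702/24573 - 2130676488/4211 = -52357149983746/103476903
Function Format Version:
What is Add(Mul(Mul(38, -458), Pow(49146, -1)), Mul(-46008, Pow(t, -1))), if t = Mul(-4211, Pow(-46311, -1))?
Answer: Rational(-52357149983746, 103476903) ≈ -5.0598e+5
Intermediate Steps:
t = Rational(4211, 46311) (t = Mul(-4211, Rational(-1, 46311)) = Rational(4211, 46311) ≈ 0.090929)
Add(Mul(Mul(38, -458), Pow(49146, -1)), Mul(-46008, Pow(t, -1))) = Add(Mul(Mul(38, -458), Pow(49146, -1)), Mul(-46008, Pow(Rational(4211, 46311), -1))) = Add(Mul(-17404, Rational(1, 49146)), Mul(-46008, Rational(46311, 4211))) = Add(Rational(-8702, 24573), Rational(-2130676488, 4211)) = Rational(-52357149983746, 103476903)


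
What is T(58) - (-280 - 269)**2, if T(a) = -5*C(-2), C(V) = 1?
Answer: -301406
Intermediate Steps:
T(a) = -5 (T(a) = -5*1 = -5)
T(58) - (-280 - 269)**2 = -5 - (-280 - 269)**2 = -5 - 1*(-549)**2 = -5 - 1*301401 = -5 - 301401 = -301406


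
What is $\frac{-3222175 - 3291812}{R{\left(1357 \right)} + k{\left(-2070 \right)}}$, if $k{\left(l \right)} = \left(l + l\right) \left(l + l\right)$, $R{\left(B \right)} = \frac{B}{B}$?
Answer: $- \frac{6513987}{17139601} \approx -0.38005$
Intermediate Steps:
$R{\left(B \right)} = 1$
$k{\left(l \right)} = 4 l^{2}$ ($k{\left(l \right)} = 2 l 2 l = 4 l^{2}$)
$\frac{-3222175 - 3291812}{R{\left(1357 \right)} + k{\left(-2070 \right)}} = \frac{-3222175 - 3291812}{1 + 4 \left(-2070\right)^{2}} = - \frac{6513987}{1 + 4 \cdot 4284900} = - \frac{6513987}{1 + 17139600} = - \frac{6513987}{17139601}$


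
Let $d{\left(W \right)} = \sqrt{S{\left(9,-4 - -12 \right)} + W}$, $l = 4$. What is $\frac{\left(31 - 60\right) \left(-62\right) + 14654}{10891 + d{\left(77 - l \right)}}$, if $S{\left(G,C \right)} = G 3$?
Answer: $\frac{16452}{10901} \approx 1.5092$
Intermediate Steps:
$S{\left(G,C \right)} = 3 G$
$d{\left(W \right)} = \sqrt{27 + W}$ ($d{\left(W \right)} = \sqrt{3 \cdot 9 + W} = \sqrt{27 + W}$)
$\frac{\left(31 - 60\right) \left(-62\right) + 14654}{10891 + d{\left(77 - l \right)}} = \frac{\left(31 - 60\right) \left(-62\right) + 14654}{10891 + \sqrt{27 + \left(77 - 4\right)}} = \frac{\left(-29\right) \left(-62\right) + 14654}{10891 + \sqrt{27 + \left(77 - 4\right)}} = \frac{1798 + 14654}{10891 + \sqrt{27 + 73}} = \frac{16452}{10891 + \sqrt{100}} = \frac{16452}{10891 + 10} = \frac{16452}{10901}$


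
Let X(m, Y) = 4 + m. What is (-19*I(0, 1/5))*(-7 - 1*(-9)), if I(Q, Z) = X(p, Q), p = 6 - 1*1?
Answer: -342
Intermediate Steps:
p = 5 (p = 6 - 1 = 5)
I(Q, Z) = 9 (I(Q, Z) = 4 + 5 = 9)
(-19*I(0, 1/5))*(-7 - 1*(-9)) = (-19*9)*(-7 - 1*(-9)) = -171*(-7 + 9) = -171*2 = -342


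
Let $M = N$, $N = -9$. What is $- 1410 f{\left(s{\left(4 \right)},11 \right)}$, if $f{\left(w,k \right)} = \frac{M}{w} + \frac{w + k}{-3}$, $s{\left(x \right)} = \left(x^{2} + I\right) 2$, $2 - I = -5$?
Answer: $\frac{622515}{23} \approx 27066.0$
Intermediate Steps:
$I = 7$ ($I = 2 - -5 = 2 + 5 = 7$)
$M = -9$
$s{\left(x \right)} = 14 + 2 x^{2}$ ($s{\left(x \right)} = \left(x^{2} + 7\right) 2 = \left(7 + x^{2}\right) 2 = 14 + 2 x^{2}$)
$f{\left(w,k \right)} = - \frac{9}{w} - \frac{k}{3} - \frac{w}{3}$ ($f{\left(w,k \right)} = - \frac{9}{w} + \frac{w + k}{-3} = - \frac{9}{w} + \left(k + w\right) \left(- \frac{1}{3}\right) = - \frac{9}{w} - \left(\frac{k}{3} + \frac{w}{3}\right) = - \frac{9}{w} - \frac{k}{3} - \frac{w}{3}$)
$- 1410 f{\left(s{\left(4 \right)},11 \right)} = - 1410 \frac{-27 - \left(14 + 2 \cdot 4^{2}\right) \left(11 + \left(14 + 2 \cdot 4^{2}\right)\right)}{3 \left(14 + 2 \cdot 4^{2}\right)} = - 1410 \frac{-27 - \left(14 + 2 \cdot 16\right) \left(11 + \left(14 + 2 \cdot 16\right)\right)}{3 \left(14 + 2 \cdot 16\right)} = - 1410 \frac{-27 - \left(14 + 32\right) \left(11 + \left(14 + 32\right)\right)}{3 \left(14 + 32\right)} = - 1410 \frac{-27 - 46 \left(11 + 46\right)}{3 \cdot 46} = - 1410 \cdot \frac{1}{3} \cdot \frac{1}{46} \left(-27 - 46 \cdot 57\right) = - 1410 \cdot \frac{1}{3} \cdot \frac{1}{46} \left(-27 - 2622\right) = - 1410 \cdot \frac{1}{3} \cdot \frac{1}{46} \left(-2649\right) = \left(-1410\right) \left(- \frac{883}{46}\right) = \frac{622515}{23}$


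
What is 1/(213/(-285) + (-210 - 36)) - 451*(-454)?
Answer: 4799638419/23441 ≈ 2.0475e+5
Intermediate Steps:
1/(213/(-285) + (-210 - 36)) - 451*(-454) = 1/(213*(-1/285) - 246) + 204754 = 1/(-71/95 - 246) + 204754 = 1/(-23441/95) + 204754 = -95/23441 + 204754 = 4799638419/23441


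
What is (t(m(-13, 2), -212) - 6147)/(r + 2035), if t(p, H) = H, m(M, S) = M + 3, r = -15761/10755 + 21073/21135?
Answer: -96362982405/30830874917 ≈ -3.1255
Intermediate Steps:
r = -7097908/15153795 (r = -15761*1/10755 + 21073*(1/21135) = -15761/10755 + 21073/21135 = -7097908/15153795 ≈ -0.46839)
m(M, S) = 3 + M
(t(m(-13, 2), -212) - 6147)/(r + 2035) = (-212 - 6147)/(-7097908/15153795 + 2035) = -6359/30830874917/15153795 = -6359*15153795/30830874917 = -96362982405/30830874917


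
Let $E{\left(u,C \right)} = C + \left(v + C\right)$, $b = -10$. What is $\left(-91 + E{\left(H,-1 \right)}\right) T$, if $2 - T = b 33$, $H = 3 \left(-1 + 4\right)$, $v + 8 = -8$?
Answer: $-36188$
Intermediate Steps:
$v = -16$ ($v = -8 - 8 = -16$)
$H = 9$ ($H = 3 \cdot 3 = 9$)
$E{\left(u,C \right)} = -16 + 2 C$ ($E{\left(u,C \right)} = C + \left(-16 + C\right) = -16 + 2 C$)
$T = 332$ ($T = 2 - \left(-10\right) 33 = 2 - -330 = 2 + 330 = 332$)
$\left(-91 + E{\left(H,-1 \right)}\right) T = \left(-91 + \left(-16 + 2 \left(-1\right)\right)\right) 332 = \left(-91 - 18\right) 332 = \left(-109\right) 332 = -36188$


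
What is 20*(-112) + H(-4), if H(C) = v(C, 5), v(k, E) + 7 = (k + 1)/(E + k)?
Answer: -2250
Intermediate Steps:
v(k, E) = -7 + (1 + k)/(E + k) (v(k, E) = -7 + (k + 1)/(E + k) = -7 + (1 + k)/(E + k))
H(C) = (-34 - 6*C)/(5 + C) (H(C) = (1 - 7*5 - 6*C)/(5 + C) = (1 - 35 - 6*C)/(5 + C) = (-34 - 6*C)/(5 + C))
20*(-112) + H(-4) = 20*(-112) + 2*(-17 - 3*(-4))/(5 - 4) = -2240 + 2*(-17 + 12)/1 = -2240 + 2*1*(-5) = -2240 - 10 = -2250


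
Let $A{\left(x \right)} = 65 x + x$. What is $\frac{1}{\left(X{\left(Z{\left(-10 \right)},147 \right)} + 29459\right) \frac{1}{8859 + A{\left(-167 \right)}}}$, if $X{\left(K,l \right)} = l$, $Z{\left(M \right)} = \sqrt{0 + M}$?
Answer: $- \frac{2163}{29606} \approx -0.07306$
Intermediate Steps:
$Z{\left(M \right)} = \sqrt{M}$
$A{\left(x \right)} = 66 x$
$\frac{1}{\left(X{\left(Z{\left(-10 \right)},147 \right)} + 29459\right) \frac{1}{8859 + A{\left(-167 \right)}}} = \frac{1}{\left(147 + 29459\right) \frac{1}{8859 + 66 \left(-167\right)}} = \frac{1}{29606 \frac{1}{8859 - 11022}} = \frac{1}{29606 \frac{1}{-2163}} = \frac{1}{29606 \left(- \frac{1}{2163}\right)} = \frac{1}{- \frac{29606}{2163}} = - \frac{2163}{29606}$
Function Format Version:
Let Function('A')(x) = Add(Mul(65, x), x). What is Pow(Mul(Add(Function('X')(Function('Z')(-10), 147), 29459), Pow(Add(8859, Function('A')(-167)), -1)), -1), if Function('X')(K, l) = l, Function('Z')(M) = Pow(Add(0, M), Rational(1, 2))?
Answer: Rational(-2163, 29606) ≈ -0.073060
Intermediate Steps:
Function('Z')(M) = Pow(M, Rational(1, 2))
Function('A')(x) = Mul(66, x)
Pow(Mul(Add(Function('X')(Function('Z')(-10), 147), 29459), Pow(Add(8859, Function('A')(-167)), -1)), -1) = Pow(Mul(Add(147, 29459), Pow(Add(8859, Mul(66, -167)), -1)), -1) = Pow(Mul(29606, Pow(Add(8859, -11022), -1)), -1) = Pow(Mul(29606, Pow(-2163, -1)), -1) = Pow(Mul(29606, Rational(-1, 2163)), -1) = Pow(Rational(-29606, 2163), -1) = Rational(-2163, 29606)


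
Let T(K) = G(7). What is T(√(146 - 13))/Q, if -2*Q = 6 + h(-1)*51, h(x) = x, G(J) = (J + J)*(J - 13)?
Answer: -56/15 ≈ -3.7333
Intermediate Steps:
G(J) = 2*J*(-13 + J) (G(J) = (2*J)*(-13 + J) = 2*J*(-13 + J))
T(K) = -84 (T(K) = 2*7*(-13 + 7) = 2*7*(-6) = -84)
Q = 45/2 (Q = -(6 - 1*51)/2 = -(6 - 51)/2 = -½*(-45) = 45/2 ≈ 22.500)
T(√(146 - 13))/Q = -84/45/2 = -84*2/45 = -56/15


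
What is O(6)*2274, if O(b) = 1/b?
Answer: 379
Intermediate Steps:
O(b) = 1/b
O(6)*2274 = 2274/6 = (⅙)*2274 = 379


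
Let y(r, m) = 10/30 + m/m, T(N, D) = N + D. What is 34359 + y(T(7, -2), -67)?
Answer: 103081/3 ≈ 34360.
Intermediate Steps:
T(N, D) = D + N
y(r, m) = 4/3 (y(r, m) = 10*(1/30) + 1 = 1/3 + 1 = 4/3)
34359 + y(T(7, -2), -67) = 34359 + 4/3 = 103081/3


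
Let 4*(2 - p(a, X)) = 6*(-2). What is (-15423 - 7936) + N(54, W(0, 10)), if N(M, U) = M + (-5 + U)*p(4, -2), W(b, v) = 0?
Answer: -23330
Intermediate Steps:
p(a, X) = 5 (p(a, X) = 2 - 3*(-2)/2 = 2 - ¼*(-12) = 2 + 3 = 5)
N(M, U) = -25 + M + 5*U (N(M, U) = M + (-5 + U)*5 = M + (-25 + 5*U) = -25 + M + 5*U)
(-15423 - 7936) + N(54, W(0, 10)) = (-15423 - 7936) + (-25 + 54 + 5*0) = -23359 + (-25 + 54 + 0) = -23359 + 29 = -23330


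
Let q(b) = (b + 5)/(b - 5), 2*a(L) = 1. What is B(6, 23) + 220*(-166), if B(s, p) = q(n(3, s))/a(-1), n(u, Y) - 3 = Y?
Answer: -36513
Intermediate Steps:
n(u, Y) = 3 + Y
a(L) = ½ (a(L) = (½)*1 = ½)
q(b) = (5 + b)/(-5 + b)
B(s, p) = 2*(8 + s)/(-2 + s) (B(s, p) = ((5 + (3 + s))/(-5 + (3 + s)))/(½) = ((8 + s)/(-2 + s))*2 = 2*(8 + s)/(-2 + s))
B(6, 23) + 220*(-166) = 2*(8 + 6)/(-2 + 6) + 220*(-166) = 2*14/4 - 36520 = 2*(¼)*14 - 36520 = 7 - 36520 = -36513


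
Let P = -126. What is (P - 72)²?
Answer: 39204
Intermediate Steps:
(P - 72)² = (-126 - 72)² = (-198)² = 39204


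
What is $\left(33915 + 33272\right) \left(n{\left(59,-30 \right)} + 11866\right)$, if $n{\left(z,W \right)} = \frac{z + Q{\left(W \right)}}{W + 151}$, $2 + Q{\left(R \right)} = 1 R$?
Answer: $\frac{96467968031}{121} \approx 7.9726 \cdot 10^{8}$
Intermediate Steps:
$Q{\left(R \right)} = -2 + R$ ($Q{\left(R \right)} = -2 + 1 R = -2 + R$)
$n{\left(z,W \right)} = \frac{-2 + W + z}{151 + W}$ ($n{\left(z,W \right)} = \frac{z + \left(-2 + W\right)}{W + 151} = \frac{-2 + W + z}{151 + W}$)
$\left(33915 + 33272\right) \left(n{\left(59,-30 \right)} + 11866\right) = \left(33915 + 33272\right) \left(\frac{-2 - 30 + 59}{151 - 30} + 11866\right) = 67187 \left(\frac{1}{121} \cdot 27 + 11866\right) = 67187 \left(\frac{27}{121} + 11866\right) = 67187 \cdot \frac{1435813}{121} = \frac{96467968031}{121}$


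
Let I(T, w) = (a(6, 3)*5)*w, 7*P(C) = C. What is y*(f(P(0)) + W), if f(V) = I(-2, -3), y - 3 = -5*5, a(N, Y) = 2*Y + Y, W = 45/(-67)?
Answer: 199980/67 ≈ 2984.8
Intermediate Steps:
P(C) = C/7
W = -45/67 (W = 45*(-1/67) = -45/67 ≈ -0.67164)
a(N, Y) = 3*Y
y = -22 (y = 3 - 5*5 = 3 - 25 = -22)
I(T, w) = 45*w (I(T, w) = ((3*3)*5)*w = (9*5)*w = 45*w)
f(V) = -135 (f(V) = 45*(-3) = -135)
y*(f(P(0)) + W) = -22*(-135 - 45/67) = -22*(-9090/67) = 199980/67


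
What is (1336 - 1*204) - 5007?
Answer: -3875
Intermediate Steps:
(1336 - 1*204) - 5007 = (1336 - 204) - 5007 = 1132 - 5007 = -3875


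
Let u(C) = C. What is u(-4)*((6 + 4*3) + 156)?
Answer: -696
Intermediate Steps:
u(-4)*((6 + 4*3) + 156) = -4*((6 + 4*3) + 156) = -4*((6 + 12) + 156) = -4*(18 + 156) = -4*174 = -696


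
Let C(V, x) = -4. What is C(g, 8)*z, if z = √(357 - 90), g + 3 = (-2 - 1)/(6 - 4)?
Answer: -4*√267 ≈ -65.361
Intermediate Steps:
g = -9/2 (g = -3 + (-2 - 1)/(6 - 4) = -3 - 3/2 = -9/2 ≈ -4.5000)
z = √267 ≈ 16.340
C(g, 8)*z = -4*√267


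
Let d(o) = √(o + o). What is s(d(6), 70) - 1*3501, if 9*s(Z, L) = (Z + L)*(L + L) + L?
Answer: -7213/3 + 280*√3/9 ≈ -2350.4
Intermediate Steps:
d(o) = √2*√o (d(o) = √(2*o) = √2*√o)
s(Z, L) = L/9 + 2*L*(L + Z)/9 (s(Z, L) = ((Z + L)*(L + L) + L)/9 = ((L + Z)*(2*L) + L)/9 = (2*L*(L + Z) + L)/9 = (L + 2*L*(L + Z))/9 = L/9 + 2*L*(L + Z)/9)
s(d(6), 70) - 1*3501 = (⅑)*70*(1 + 2*70 + 2*(√2*√6)) - 1*3501 = (⅑)*70*(1 + 140 + 2*(2*√3)) - 3501 = (⅑)*70*(1 + 140 + 4*√3) - 3501 = (⅑)*70*(141 + 4*√3) - 3501 = (3290/3 + 280*√3/9) - 3501 = -7213/3 + 280*√3/9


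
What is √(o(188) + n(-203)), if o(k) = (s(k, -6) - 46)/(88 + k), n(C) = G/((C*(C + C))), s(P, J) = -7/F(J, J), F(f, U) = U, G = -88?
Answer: I*√513271910/56028 ≈ 0.40436*I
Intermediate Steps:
s(P, J) = -7/J
n(C) = -44/C² (n(C) = -88*1/(C*(C + C)) = -88*1/(2*C²) = -44/C²)
o(k) = -269/(6*(88 + k)) (o(k) = (-7/(-6) - 46)/(88 + k) = (-7*(-⅙) - 46)/(88 + k) = (7/6 - 46)/(88 + k) = -269/(6*(88 + k)))
√(o(188) + n(-203)) = √(-269/(528 + 6*188) - 44/(-203)²) = √(-269/(528 + 1128) - 44*1/41209) = √(-269/1656 - 44/41209) = √(-11158085/68242104) = I*√513271910/56028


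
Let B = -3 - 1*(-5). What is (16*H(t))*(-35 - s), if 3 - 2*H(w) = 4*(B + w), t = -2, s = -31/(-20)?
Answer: -4386/5 ≈ -877.20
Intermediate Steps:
s = 31/20 (s = -31*(-1/20) = 31/20 ≈ 1.5500)
B = 2 (B = -3 + 5 = 2)
H(w) = -5/2 - 2*w (H(w) = 3/2 - 2*(2 + w) = 3/2 - (8 + 4*w)/2 = 3/2 + (-4 - 2*w) = -5/2 - 2*w)
(16*H(t))*(-35 - s) = (16*(-5/2 - 2*(-2)))*(-35 - 1*31/20) = (16*(-5/2 + 4))*(-35 - 31/20) = (16*(3/2))*(-731/20) = 24*(-731/20) = -4386/5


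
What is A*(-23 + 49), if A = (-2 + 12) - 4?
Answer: 156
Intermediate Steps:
A = 6 (A = 10 - 4 = 6)
A*(-23 + 49) = 6*(-23 + 49) = 6*26 = 156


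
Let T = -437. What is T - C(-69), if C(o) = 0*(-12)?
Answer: -437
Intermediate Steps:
C(o) = 0
T - C(-69) = -437 - 1*0 = -437 + 0 = -437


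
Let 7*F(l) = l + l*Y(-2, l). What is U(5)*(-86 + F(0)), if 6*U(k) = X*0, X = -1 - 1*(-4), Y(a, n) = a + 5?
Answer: 0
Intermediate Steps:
Y(a, n) = 5 + a
X = 3 (X = -1 + 4 = 3)
F(l) = 4*l/7 (F(l) = (l + l*(5 - 2))/7 = (l + l*3)/7 = (l + 3*l)/7 = (4*l)/7 = 4*l/7)
U(k) = 0 (U(k) = (3*0)/6 = (⅙)*0 = 0)
U(5)*(-86 + F(0)) = 0*(-86 + (4/7)*0) = 0*(-86 + 0) = 0*(-86) = 0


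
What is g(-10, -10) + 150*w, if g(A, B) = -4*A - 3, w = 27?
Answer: 4087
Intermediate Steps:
g(A, B) = -3 - 4*A
g(-10, -10) + 150*w = (-3 - 4*(-10)) + 150*27 = (-3 + 40) + 4050 = 37 + 4050 = 4087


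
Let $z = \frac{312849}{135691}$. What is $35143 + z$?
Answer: $\frac{4768901662}{135691} \approx 35145.0$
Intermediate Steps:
$z = \frac{312849}{135691}$ ($z = 312849 \cdot \frac{1}{135691} = \frac{312849}{135691} \approx 2.3056$)
$35143 + z = 35143 + \frac{312849}{135691} = \frac{4768901662}{135691}$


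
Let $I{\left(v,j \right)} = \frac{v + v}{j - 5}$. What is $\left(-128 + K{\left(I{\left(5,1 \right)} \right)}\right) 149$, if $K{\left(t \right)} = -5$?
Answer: $-19817$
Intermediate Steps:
$I{\left(v,j \right)} = \frac{2 v}{-5 + j}$
$\left(-128 + K{\left(I{\left(5,1 \right)} \right)}\right) 149 = \left(-128 - 5\right) 149 = \left(-133\right) 149 = -19817$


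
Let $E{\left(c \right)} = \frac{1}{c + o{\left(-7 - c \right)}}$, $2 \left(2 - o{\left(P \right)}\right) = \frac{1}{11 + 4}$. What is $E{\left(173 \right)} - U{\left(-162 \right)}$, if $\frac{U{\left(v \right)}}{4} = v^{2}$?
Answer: $- \frac{551018994}{5249} \approx -1.0498 \cdot 10^{5}$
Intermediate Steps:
$o{\left(P \right)} = \frac{59}{30}$ ($o{\left(P \right)} = 2 - \frac{1}{2 \left(11 + 4\right)} = 2 - \frac{1}{2 \cdot 15} = 2 - \frac{1}{30} = \frac{59}{30}$)
$E{\left(c \right)} = \frac{1}{\frac{59}{30} + c}$ ($E{\left(c \right)} = \frac{1}{c + \frac{59}{30}} = \frac{1}{\frac{59}{30} + c}$)
$U{\left(v \right)} = 4 v^{2}$
$E{\left(173 \right)} - U{\left(-162 \right)} = \frac{30}{59 + 30 \cdot 173} - 4 \left(-162\right)^{2} = \frac{30}{59 + 5190} - 4 \cdot 26244 = \frac{30}{5249} - 104976 = - \frac{551018994}{5249}$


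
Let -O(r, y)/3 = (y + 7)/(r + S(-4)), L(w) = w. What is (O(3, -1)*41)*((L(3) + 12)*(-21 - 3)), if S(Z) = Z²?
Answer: 265680/19 ≈ 13983.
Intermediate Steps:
O(r, y) = -3*(7 + y)/(16 + r) (O(r, y) = -3*(y + 7)/(r + (-4)²) = -3*(7 + y)/(r + 16) = -3*(7 + y)/(16 + r))
(O(3, -1)*41)*((L(3) + 12)*(-21 - 3)) = ((3*(-7 - 1*(-1))/(16 + 3))*41)*((3 + 12)*(-21 - 3)) = ((3*(-7 + 1)/19)*41)*(15*(-24)) = ((3*(1/19)*(-6))*41)*(-360) = -18/19*41*(-360) = -738/19*(-360) = 265680/19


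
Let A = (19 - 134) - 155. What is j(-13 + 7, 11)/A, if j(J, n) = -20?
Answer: 2/27 ≈ 0.074074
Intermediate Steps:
A = -270 (A = -115 - 155 = -270)
j(-13 + 7, 11)/A = -20/(-270) = -20*(-1/270) = 2/27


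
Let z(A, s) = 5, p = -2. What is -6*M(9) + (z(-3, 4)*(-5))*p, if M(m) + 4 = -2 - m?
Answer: 140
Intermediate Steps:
M(m) = -6 - m (M(m) = -4 + (-2 - m) = -6 - m)
-6*M(9) + (z(-3, 4)*(-5))*p = -6*(-6 - 1*9) + (5*(-5))*(-2) = -6*(-6 - 9) - 25*(-2) = -6*(-15) + 50 = 90 + 50 = 140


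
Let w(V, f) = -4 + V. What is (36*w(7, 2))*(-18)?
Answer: -1944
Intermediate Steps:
(36*w(7, 2))*(-18) = (36*(-4 + 7))*(-18) = (36*3)*(-18) = 108*(-18) = -1944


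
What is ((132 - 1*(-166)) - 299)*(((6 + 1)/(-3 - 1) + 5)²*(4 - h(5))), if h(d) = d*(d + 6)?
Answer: 8619/16 ≈ 538.69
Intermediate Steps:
h(d) = d*(6 + d)
((132 - 1*(-166)) - 299)*(((6 + 1)/(-3 - 1) + 5)²*(4 - h(5))) = ((132 - 1*(-166)) - 299)*(((6 + 1)/(-3 - 1) + 5)²*(4 - 5*(6 + 5))) = ((132 + 166) - 299)*((7/(-4) + 5)²*(4 - 5*11)) = (298 - 299)*((7*(-¼) + 5)²*(4 - 1*55)) = -(-7/4 + 5)²*(4 - 55) = -(13/4)²*(-51) = -169*(-51)/16 = -1*(-8619/16) = 8619/16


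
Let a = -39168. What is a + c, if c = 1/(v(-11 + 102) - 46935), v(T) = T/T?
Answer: -1838310913/46934 ≈ -39168.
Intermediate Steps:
v(T) = 1
c = -1/46934 (c = 1/(1 - 46935) = 1/(-46934) = -1/46934 ≈ -2.1307e-5)
a + c = -39168 - 1/46934 = -1838310913/46934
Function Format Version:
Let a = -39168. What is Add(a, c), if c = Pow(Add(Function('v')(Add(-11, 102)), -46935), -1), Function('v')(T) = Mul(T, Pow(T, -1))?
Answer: Rational(-1838310913, 46934) ≈ -39168.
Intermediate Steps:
Function('v')(T) = 1
c = Rational(-1, 46934) (c = Pow(Add(1, -46935), -1) = Pow(-46934, -1) = Rational(-1, 46934) ≈ -2.1307e-5)
Add(a, c) = Add(-39168, Rational(-1, 46934)) = Rational(-1838310913, 46934)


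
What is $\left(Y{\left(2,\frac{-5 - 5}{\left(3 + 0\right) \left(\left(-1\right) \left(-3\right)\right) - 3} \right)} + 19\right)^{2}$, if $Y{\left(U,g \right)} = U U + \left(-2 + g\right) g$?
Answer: $\frac{68644}{81} \approx 847.46$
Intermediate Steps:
$Y{\left(U,g \right)} = U^{2} + g \left(-2 + g\right)$
$\left(Y{\left(2,\frac{-5 - 5}{\left(3 + 0\right) \left(\left(-1\right) \left(-3\right)\right) - 3} \right)} + 19\right)^{2} = \left(\left(2^{2} + \left(\frac{-5 - 5}{\left(3 + 0\right) \left(\left(-1\right) \left(-3\right)\right) - 3}\right)^{2} - 2 \frac{-5 - 5}{\left(3 + 0\right) \left(\left(-1\right) \left(-3\right)\right) - 3}\right) + 19\right)^{2} = \left(\left(4 + \left(- \frac{10}{3 \cdot 3 - 3}\right)^{2} - 2 \left(- \frac{10}{3 \cdot 3 - 3}\right)\right) + 19\right)^{2} = \left(\left(4 + \left(- \frac{10}{9 - 3}\right)^{2} - 2 \left(- \frac{10}{9 - 3}\right)\right) + 19\right)^{2} = \left(\left(4 + \left(- \frac{10}{6}\right)^{2} - 2 \left(- \frac{10}{6}\right)\right) + 19\right)^{2} = \left(\left(4 + \left(\left(-10\right) \frac{1}{6}\right)^{2} - 2 \left(\left(-10\right) \frac{1}{6}\right)\right) + 19\right)^{2} = \left(\left(4 + \left(- \frac{5}{3}\right)^{2} - - \frac{10}{3}\right) + 19\right)^{2} = \left(\left(4 + \frac{25}{9} + \frac{10}{3}\right) + 19\right)^{2} = \left(\frac{91}{9} + 19\right)^{2} = \left(\frac{262}{9}\right)^{2} = \frac{68644}{81}$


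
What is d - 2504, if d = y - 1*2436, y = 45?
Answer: -4895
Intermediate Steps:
d = -2391 (d = 45 - 1*2436 = 45 - 2436 = -2391)
d - 2504 = -2391 - 2504 = -4895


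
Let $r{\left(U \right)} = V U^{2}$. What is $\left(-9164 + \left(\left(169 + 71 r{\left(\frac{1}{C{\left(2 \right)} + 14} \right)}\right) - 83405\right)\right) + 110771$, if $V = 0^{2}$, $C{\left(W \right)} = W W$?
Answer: $18371$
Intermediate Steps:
$C{\left(W \right)} = W^{2}$
$V = 0$
$r{\left(U \right)} = 0$ ($r{\left(U \right)} = 0 U^{2} = 0$)
$\left(-9164 + \left(\left(169 + 71 r{\left(\frac{1}{C{\left(2 \right)} + 14} \right)}\right) - 83405\right)\right) + 110771 = \left(-9164 + \left(\left(169 + 71 \cdot 0\right) - 83405\right)\right) + 110771 = \left(-9164 + \left(\left(169 + 0\right) - 83405\right)\right) + 110771 = \left(-9164 + \left(169 - 83405\right)\right) + 110771 = \left(-9164 - 83236\right) + 110771 = -92400 + 110771 = 18371$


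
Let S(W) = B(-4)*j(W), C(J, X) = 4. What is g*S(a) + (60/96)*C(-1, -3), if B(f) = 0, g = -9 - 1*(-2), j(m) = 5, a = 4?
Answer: 5/2 ≈ 2.5000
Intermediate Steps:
g = -7 (g = -9 + 2 = -7)
S(W) = 0 (S(W) = 0*5 = 0)
g*S(a) + (60/96)*C(-1, -3) = -7*0 + (60/96)*4 = 0 + (60*(1/96))*4 = 0 + (5/8)*4 = 0 + 5/2 = 5/2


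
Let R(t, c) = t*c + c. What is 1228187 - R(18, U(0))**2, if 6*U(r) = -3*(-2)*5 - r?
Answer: 1219162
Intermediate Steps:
U(r) = 5 - r/6 (U(r) = (-3*(-2)*5 - r)/6 = (6*5 - r)/6 = (30 - r)/6 = 5 - r/6)
R(t, c) = c + c*t (R(t, c) = c*t + c = c + c*t)
1228187 - R(18, U(0))**2 = 1228187 - ((5 - 1/6*0)*(1 + 18))**2 = 1228187 - ((5 + 0)*19)**2 = 1228187 - (5*19)**2 = 1228187 - 1*95**2 = 1228187 - 1*9025 = 1228187 - 9025 = 1219162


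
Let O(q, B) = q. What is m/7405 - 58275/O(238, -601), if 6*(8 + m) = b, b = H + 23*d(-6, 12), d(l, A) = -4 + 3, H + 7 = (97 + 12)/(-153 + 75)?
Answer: -14425415531/58914180 ≈ -244.85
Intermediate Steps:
H = -655/78 (H = -7 + (97 + 12)/(-153 + 75) = -7 + 109/(-78) = -7 + 109*(-1/78) = -7 - 109/78 = -655/78 ≈ -8.3974)
d(l, A) = -1
b = -2449/78 (b = -655/78 + 23*(-1) = -655/78 - 23 = -2449/78 ≈ -31.397)
m = -6193/468 (m = -8 + (1/6)*(-2449/78) = -8 - 2449/468 = -6193/468 ≈ -13.233)
m/7405 - 58275/O(238, -601) = -6193/468/7405 - 58275/238 = -6193/468*1/7405 - 58275*1/238 = -6193/3465540 - 8325/34 = -14425415531/58914180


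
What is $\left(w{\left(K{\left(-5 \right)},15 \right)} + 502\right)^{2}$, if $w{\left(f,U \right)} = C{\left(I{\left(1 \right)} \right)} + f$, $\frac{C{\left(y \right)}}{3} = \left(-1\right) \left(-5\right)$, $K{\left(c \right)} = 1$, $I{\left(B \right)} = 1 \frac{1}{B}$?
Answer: $268324$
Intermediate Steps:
$I{\left(B \right)} = \frac{1}{B}$
$C{\left(y \right)} = 15$ ($C{\left(y \right)} = 3 \left(\left(-1\right) \left(-5\right)\right) = 3 \cdot 5 = 15$)
$w{\left(f,U \right)} = 15 + f$
$\left(w{\left(K{\left(-5 \right)},15 \right)} + 502\right)^{2} = \left(\left(15 + 1\right) + 502\right)^{2} = \left(16 + 502\right)^{2} = 518^{2} = 268324$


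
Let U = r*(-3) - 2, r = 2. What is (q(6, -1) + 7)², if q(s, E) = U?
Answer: 1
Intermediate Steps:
U = -8 (U = 2*(-3) - 2 = -6 - 2 = -8)
q(s, E) = -8
(q(6, -1) + 7)² = (-8 + 7)² = (-1)² = 1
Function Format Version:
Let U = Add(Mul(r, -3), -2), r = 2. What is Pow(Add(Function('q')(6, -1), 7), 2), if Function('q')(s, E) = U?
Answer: 1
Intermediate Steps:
U = -8 (U = Add(Mul(2, -3), -2) = Add(-6, -2) = -8)
Function('q')(s, E) = -8
Pow(Add(Function('q')(6, -1), 7), 2) = Pow(Add(-8, 7), 2) = Pow(-1, 2) = 1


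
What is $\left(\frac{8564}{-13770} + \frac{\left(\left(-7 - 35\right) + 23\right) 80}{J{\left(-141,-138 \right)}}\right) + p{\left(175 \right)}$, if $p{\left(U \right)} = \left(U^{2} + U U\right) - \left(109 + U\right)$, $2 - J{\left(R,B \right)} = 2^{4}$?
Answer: $\frac{2943458996}{48195} \approx 61074.0$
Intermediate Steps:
$J{\left(R,B \right)} = -14$ ($J{\left(R,B \right)} = 2 - 2^{4} = 2 - 16 = -14$)
$p{\left(U \right)} = -109 - U + 2 U^{2}$ ($p{\left(U \right)} = \left(U^{2} + U^{2}\right) - \left(109 + U\right) = 2 U^{2} - \left(109 + U\right) = -109 - U + 2 U^{2}$)
$\left(\frac{8564}{-13770} + \frac{\left(\left(-7 - 35\right) + 23\right) 80}{J{\left(-141,-138 \right)}}\right) + p{\left(175 \right)} = \left(\frac{8564}{-13770} + \frac{\left(\left(-7 - 35\right) + 23\right) 80}{-14}\right) - \left(284 - 61250\right) = \left(8564 \left(- \frac{1}{13770}\right) + \left(\left(-7 - 35\right) + 23\right) 80 \left(- \frac{1}{14}\right)\right) - -60966 = \left(- \frac{4282}{6885} + \left(-42 + 23\right) 80 \left(- \frac{1}{14}\right)\right) - -60966 = \left(- \frac{4282}{6885} + \left(-19\right) 80 \left(- \frac{1}{14}\right)\right) + 60966 = \left(- \frac{4282}{6885} - - \frac{760}{7}\right) + 60966 = \left(- \frac{4282}{6885} + \frac{760}{7}\right) + 60966 = \frac{5202626}{48195} + 60966 = \frac{2943458996}{48195}$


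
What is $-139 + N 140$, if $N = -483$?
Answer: $-67759$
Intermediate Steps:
$-139 + N 140 = -139 - 67620 = -67759$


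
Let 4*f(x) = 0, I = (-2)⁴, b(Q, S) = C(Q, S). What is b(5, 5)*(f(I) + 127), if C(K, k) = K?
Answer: 635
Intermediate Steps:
b(Q, S) = Q
I = 16
f(x) = 0 (f(x) = (¼)*0 = 0)
b(5, 5)*(f(I) + 127) = 5*(0 + 127) = 5*127 = 635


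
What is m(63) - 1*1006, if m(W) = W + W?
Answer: -880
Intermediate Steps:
m(W) = 2*W
m(63) - 1*1006 = 2*63 - 1*1006 = 126 - 1006 = -880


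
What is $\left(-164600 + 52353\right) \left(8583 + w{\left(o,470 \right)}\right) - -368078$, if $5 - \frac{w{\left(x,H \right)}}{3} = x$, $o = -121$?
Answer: $-1005477289$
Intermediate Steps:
$w{\left(x,H \right)} = 15 - 3 x$
$\left(-164600 + 52353\right) \left(8583 + w{\left(o,470 \right)}\right) - -368078 = \left(-164600 + 52353\right) \left(8583 + \left(15 - -363\right)\right) - -368078 = - 112247 \left(8583 + \left(15 + 363\right)\right) + 368078 = - 112247 \left(8583 + 378\right) + 368078 = \left(-112247\right) 8961 + 368078 = -1005845367 + 368078 = -1005477289$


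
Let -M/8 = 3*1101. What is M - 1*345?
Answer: -26769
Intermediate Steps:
M = -26424 (M = -24*1101 = -8*3303 = -26424)
M - 1*345 = -26424 - 1*345 = -26424 - 345 = -26769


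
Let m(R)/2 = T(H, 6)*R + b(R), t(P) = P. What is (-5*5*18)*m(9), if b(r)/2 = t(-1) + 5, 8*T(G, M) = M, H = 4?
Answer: -13275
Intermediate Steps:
T(G, M) = M/8
b(r) = 8 (b(r) = 2*(-1 + 5) = 2*4 = 8)
m(R) = 16 + 3*R/2 (m(R) = 2*(((⅛)*6)*R + 8) = 2*(3*R/4 + 8) = 2*(8 + 3*R/4) = 16 + 3*R/2)
(-5*5*18)*m(9) = (-5*5*18)*(16 + (3/2)*9) = (-25*18)*(16 + 27/2) = -450*59/2 = -13275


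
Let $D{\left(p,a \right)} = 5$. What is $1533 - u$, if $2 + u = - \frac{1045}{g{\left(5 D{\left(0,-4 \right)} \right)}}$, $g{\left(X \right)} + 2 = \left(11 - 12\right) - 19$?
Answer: $\frac{2975}{2} \approx 1487.5$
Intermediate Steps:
$g{\left(X \right)} = -22$ ($g{\left(X \right)} = -2 + \left(\left(11 - 12\right) - 19\right) = -2 - 20 = -22$)
$u = \frac{91}{2}$ ($u = -2 - \frac{1045}{-22} = -2 - - \frac{95}{2} = -2 + \frac{95}{2} = \frac{91}{2} \approx 45.5$)
$1533 - u = 1533 - \frac{91}{2} = \frac{2975}{2}$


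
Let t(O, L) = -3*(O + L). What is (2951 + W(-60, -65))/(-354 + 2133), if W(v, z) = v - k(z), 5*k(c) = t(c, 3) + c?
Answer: 4778/2965 ≈ 1.6115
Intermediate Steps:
t(O, L) = -3*L - 3*O (t(O, L) = -3*(L + O) = -3*L - 3*O)
k(c) = -9/5 - 2*c/5 (k(c) = ((-3*3 - 3*c) + c)/5 = ((-9 - 3*c) + c)/5 = (-9 - 2*c)/5 = -9/5 - 2*c/5)
W(v, z) = 9/5 + v + 2*z/5 (W(v, z) = v - (-9/5 - 2*z/5) = v + (9/5 + 2*z/5) = 9/5 + v + 2*z/5)
(2951 + W(-60, -65))/(-354 + 2133) = (2951 + (9/5 - 60 + (2/5)*(-65)))/(-354 + 2133) = (2951 + (9/5 - 60 - 26))/1779 = (2951 - 421/5)*(1/1779) = (14334/5)*(1/1779) = 4778/2965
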